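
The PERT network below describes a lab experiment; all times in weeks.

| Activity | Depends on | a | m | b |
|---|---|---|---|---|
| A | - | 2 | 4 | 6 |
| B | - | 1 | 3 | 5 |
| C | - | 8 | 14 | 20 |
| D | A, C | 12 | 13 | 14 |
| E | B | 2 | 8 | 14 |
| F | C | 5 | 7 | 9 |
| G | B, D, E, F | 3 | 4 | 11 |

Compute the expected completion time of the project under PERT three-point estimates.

32 weeks

te_A = (2 + 4·4 + 6)/6 = 24/6 = 4
te_B = (1 + 4·3 + 5)/6 = 18/6 = 3
te_C = (8 + 4·14 + 20)/6 = 84/6 = 14
te_D = (12 + 4·13 + 14)/6 = 78/6 = 13
te_E = (2 + 4·8 + 14)/6 = 48/6 = 8
te_F = (5 + 4·7 + 9)/6 = 42/6 = 7
te_G = (3 + 4·4 + 11)/6 = 30/6 = 5

Forward pass:
ES_A = 0; EF_A = 4
ES_B = 0; EF_B = 3
ES_C = 0; EF_C = 14
ES_D = max(EF_A=4, EF_C=14) = 14; EF_D = 14+13 = 27
ES_E = 3; EF_E = 3+8 = 11
ES_F = 14; EF_F = 14+7 = 21
ES_G = max(EF_B=3, EF_D=27, EF_E=11, EF_F=21) = 27; EF_G = 27+5 = 32
Expected project duration μ = 32 weeks. Critical path: C → D → G.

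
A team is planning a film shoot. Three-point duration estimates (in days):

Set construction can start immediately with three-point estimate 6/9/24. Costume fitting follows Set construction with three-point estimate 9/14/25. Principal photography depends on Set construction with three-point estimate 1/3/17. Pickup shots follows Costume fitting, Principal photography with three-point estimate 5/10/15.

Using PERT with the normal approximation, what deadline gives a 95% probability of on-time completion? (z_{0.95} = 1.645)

43.1 days

te_Set construction = (6 + 4·9 + 24)/6 = 66/6 = 11; σ²_Set construction = ((24−6)/6)² = 9.000
te_Costume fitting = (9 + 4·14 + 25)/6 = 90/6 = 15; σ²_Costume fitting = ((25−9)/6)² = 7.111
te_Principal photography = (1 + 4·3 + 17)/6 = 30/6 = 5; σ²_Principal photography = ((17−1)/6)² = 7.111
te_Pickup shots = (5 + 4·10 + 15)/6 = 60/6 = 10; σ²_Pickup shots = ((15−5)/6)² = 2.778

Forward pass:
ES_Set construction = 0; EF_Set construction = 11
ES_Costume fitting = 11; EF_Costume fitting = 11+15 = 26
ES_Principal photography = 11; EF_Principal photography = 11+5 = 16
ES_Pickup shots = max(EF_Costume fitting=26, EF_Principal photography=16) = 26; EF_Pickup shots = 26+10 = 36
Expected project duration μ = 36 days. Critical path: Set construction → Costume fitting → Pickup shots.

Variance along critical path = 9.000 + 7.111 + 2.778 = 18.889; σ = 4.346 days.
D = μ + z·σ = 36 + 1.645·4.346 = 43.1 days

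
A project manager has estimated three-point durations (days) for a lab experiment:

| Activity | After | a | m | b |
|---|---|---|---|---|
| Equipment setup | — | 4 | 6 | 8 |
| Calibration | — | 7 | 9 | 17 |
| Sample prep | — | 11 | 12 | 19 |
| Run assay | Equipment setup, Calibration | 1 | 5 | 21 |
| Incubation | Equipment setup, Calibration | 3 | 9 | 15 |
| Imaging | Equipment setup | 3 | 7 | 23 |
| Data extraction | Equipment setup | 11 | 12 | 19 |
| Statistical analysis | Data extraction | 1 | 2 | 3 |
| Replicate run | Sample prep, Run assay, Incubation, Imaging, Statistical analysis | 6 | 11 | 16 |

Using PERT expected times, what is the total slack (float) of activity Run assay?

te_Equipment setup = (4 + 4·6 + 8)/6 = 36/6 = 6
te_Calibration = (7 + 4·9 + 17)/6 = 60/6 = 10
te_Sample prep = (11 + 4·12 + 19)/6 = 78/6 = 13
te_Run assay = (1 + 4·5 + 21)/6 = 42/6 = 7
te_Incubation = (3 + 4·9 + 15)/6 = 54/6 = 9
te_Imaging = (3 + 4·7 + 23)/6 = 54/6 = 9
te_Data extraction = (11 + 4·12 + 19)/6 = 78/6 = 13
te_Statistical analysis = (1 + 4·2 + 3)/6 = 12/6 = 2
te_Replicate run = (6 + 4·11 + 16)/6 = 66/6 = 11

Forward pass:
ES_Equipment setup = 0; EF_Equipment setup = 6
ES_Calibration = 0; EF_Calibration = 10
ES_Sample prep = 0; EF_Sample prep = 13
ES_Run assay = max(EF_Equipment setup=6, EF_Calibration=10) = 10; EF_Run assay = 10+7 = 17
ES_Incubation = max(EF_Equipment setup=6, EF_Calibration=10) = 10; EF_Incubation = 10+9 = 19
ES_Imaging = 6; EF_Imaging = 6+9 = 15
ES_Data extraction = 6; EF_Data extraction = 6+13 = 19
ES_Statistical analysis = 19; EF_Statistical analysis = 19+2 = 21
ES_Replicate run = max(EF_Sample prep=13, EF_Run assay=17, EF_Incubation=19, EF_Imaging=15, EF_Statistical analysis=21) = 21; EF_Replicate run = 21+11 = 32
Expected project duration μ = 32 days. Critical path: Equipment setup → Data extraction → Statistical analysis → Replicate run.

Backward pass:
LF_Replicate run = 32; LS_Replicate run = 32−11 = 21
LF_Statistical analysis = LS_Replicate run = 21; LS_Statistical analysis = 21−2 = 19
LF_Data extraction = LS_Statistical analysis = 19; LS_Data extraction = 19−13 = 6
LF_Imaging = LS_Replicate run = 21; LS_Imaging = 21−9 = 12
LF_Incubation = LS_Replicate run = 21; LS_Incubation = 21−9 = 12
LF_Run assay = LS_Replicate run = 21; LS_Run assay = 21−7 = 14
LF_Sample prep = LS_Replicate run = 21; LS_Sample prep = 21−13 = 8
LF_Calibration = min(LS_Run assay=14, LS_Incubation=12) = 12; LS_Calibration = 12−10 = 2
LF_Equipment setup = min(LS_Run assay=14, LS_Incubation=12, LS_Imaging=12, LS_Data extraction=6) = 6; LS_Equipment setup = 6−6 = 0
Slack_Run assay = LS_Run assay − ES_Run assay = 14 − 10 = 4

4 days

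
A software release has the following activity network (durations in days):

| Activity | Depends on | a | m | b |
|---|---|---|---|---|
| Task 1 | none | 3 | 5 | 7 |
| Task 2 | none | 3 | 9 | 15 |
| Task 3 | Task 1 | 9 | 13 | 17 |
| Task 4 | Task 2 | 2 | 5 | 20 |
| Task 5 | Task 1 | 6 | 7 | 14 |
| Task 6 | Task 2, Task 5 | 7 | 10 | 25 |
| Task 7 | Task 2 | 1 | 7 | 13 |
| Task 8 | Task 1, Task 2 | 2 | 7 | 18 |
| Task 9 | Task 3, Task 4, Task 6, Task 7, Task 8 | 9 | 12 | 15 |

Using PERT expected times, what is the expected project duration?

te_Task 1 = (3 + 4·5 + 7)/6 = 30/6 = 5
te_Task 2 = (3 + 4·9 + 15)/6 = 54/6 = 9
te_Task 3 = (9 + 4·13 + 17)/6 = 78/6 = 13
te_Task 4 = (2 + 4·5 + 20)/6 = 42/6 = 7
te_Task 5 = (6 + 4·7 + 14)/6 = 48/6 = 8
te_Task 6 = (7 + 4·10 + 25)/6 = 72/6 = 12
te_Task 7 = (1 + 4·7 + 13)/6 = 42/6 = 7
te_Task 8 = (2 + 4·7 + 18)/6 = 48/6 = 8
te_Task 9 = (9 + 4·12 + 15)/6 = 72/6 = 12

Forward pass:
ES_Task 1 = 0; EF_Task 1 = 5
ES_Task 2 = 0; EF_Task 2 = 9
ES_Task 3 = 5; EF_Task 3 = 5+13 = 18
ES_Task 4 = 9; EF_Task 4 = 9+7 = 16
ES_Task 5 = 5; EF_Task 5 = 5+8 = 13
ES_Task 6 = max(EF_Task 2=9, EF_Task 5=13) = 13; EF_Task 6 = 13+12 = 25
ES_Task 7 = 9; EF_Task 7 = 9+7 = 16
ES_Task 8 = max(EF_Task 1=5, EF_Task 2=9) = 9; EF_Task 8 = 9+8 = 17
ES_Task 9 = max(EF_Task 3=18, EF_Task 4=16, EF_Task 6=25, EF_Task 7=16, EF_Task 8=17) = 25; EF_Task 9 = 25+12 = 37
Expected project duration μ = 37 days. Critical path: Task 1 → Task 5 → Task 6 → Task 9.

37 days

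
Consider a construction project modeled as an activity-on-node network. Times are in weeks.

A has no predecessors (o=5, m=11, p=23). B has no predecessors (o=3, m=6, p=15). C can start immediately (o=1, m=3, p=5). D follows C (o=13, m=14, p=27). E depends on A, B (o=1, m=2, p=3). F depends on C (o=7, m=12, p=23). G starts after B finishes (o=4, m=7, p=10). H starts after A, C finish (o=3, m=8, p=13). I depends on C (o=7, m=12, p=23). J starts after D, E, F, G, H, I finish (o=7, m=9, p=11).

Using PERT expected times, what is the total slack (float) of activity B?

6 weeks

te_A = (5 + 4·11 + 23)/6 = 72/6 = 12
te_B = (3 + 4·6 + 15)/6 = 42/6 = 7
te_C = (1 + 4·3 + 5)/6 = 18/6 = 3
te_D = (13 + 4·14 + 27)/6 = 96/6 = 16
te_E = (1 + 4·2 + 3)/6 = 12/6 = 2
te_F = (7 + 4·12 + 23)/6 = 78/6 = 13
te_G = (4 + 4·7 + 10)/6 = 42/6 = 7
te_H = (3 + 4·8 + 13)/6 = 48/6 = 8
te_I = (7 + 4·12 + 23)/6 = 78/6 = 13
te_J = (7 + 4·9 + 11)/6 = 54/6 = 9

Forward pass:
ES_A = 0; EF_A = 12
ES_B = 0; EF_B = 7
ES_C = 0; EF_C = 3
ES_D = 3; EF_D = 3+16 = 19
ES_E = max(EF_A=12, EF_B=7) = 12; EF_E = 12+2 = 14
ES_F = 3; EF_F = 3+13 = 16
ES_G = 7; EF_G = 7+7 = 14
ES_H = max(EF_A=12, EF_C=3) = 12; EF_H = 12+8 = 20
ES_I = 3; EF_I = 3+13 = 16
ES_J = max(EF_D=19, EF_E=14, EF_F=16, EF_G=14, EF_H=20, EF_I=16) = 20; EF_J = 20+9 = 29
Expected project duration μ = 29 weeks. Critical path: A → H → J.

Backward pass:
LF_J = 29; LS_J = 29−9 = 20
LF_I = LS_J = 20; LS_I = 20−13 = 7
LF_H = LS_J = 20; LS_H = 20−8 = 12
LF_G = LS_J = 20; LS_G = 20−7 = 13
LF_F = LS_J = 20; LS_F = 20−13 = 7
LF_E = LS_J = 20; LS_E = 20−2 = 18
LF_D = LS_J = 20; LS_D = 20−16 = 4
LF_C = min(LS_D=4, LS_F=7, LS_H=12, LS_I=7) = 4; LS_C = 4−3 = 1
LF_B = min(LS_E=18, LS_G=13) = 13; LS_B = 13−7 = 6
LF_A = min(LS_E=18, LS_H=12) = 12; LS_A = 12−12 = 0
Slack_B = LS_B − ES_B = 6 − 0 = 6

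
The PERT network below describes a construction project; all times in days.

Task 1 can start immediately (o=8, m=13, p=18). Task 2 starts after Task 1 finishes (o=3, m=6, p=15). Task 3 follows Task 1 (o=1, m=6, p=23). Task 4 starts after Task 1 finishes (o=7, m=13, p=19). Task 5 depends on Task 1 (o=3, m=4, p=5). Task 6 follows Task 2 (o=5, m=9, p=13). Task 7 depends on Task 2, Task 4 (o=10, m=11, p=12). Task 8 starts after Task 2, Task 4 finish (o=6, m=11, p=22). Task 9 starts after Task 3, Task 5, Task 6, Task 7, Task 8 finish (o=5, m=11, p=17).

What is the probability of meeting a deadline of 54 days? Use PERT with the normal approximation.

0.881

te_Task 1 = (8 + 4·13 + 18)/6 = 78/6 = 13; σ²_Task 1 = ((18−8)/6)² = 2.778
te_Task 2 = (3 + 4·6 + 15)/6 = 42/6 = 7; σ²_Task 2 = ((15−3)/6)² = 4.000
te_Task 3 = (1 + 4·6 + 23)/6 = 48/6 = 8; σ²_Task 3 = ((23−1)/6)² = 13.444
te_Task 4 = (7 + 4·13 + 19)/6 = 78/6 = 13; σ²_Task 4 = ((19−7)/6)² = 4.000
te_Task 5 = (3 + 4·4 + 5)/6 = 24/6 = 4; σ²_Task 5 = ((5−3)/6)² = 0.111
te_Task 6 = (5 + 4·9 + 13)/6 = 54/6 = 9; σ²_Task 6 = ((13−5)/6)² = 1.778
te_Task 7 = (10 + 4·11 + 12)/6 = 66/6 = 11; σ²_Task 7 = ((12−10)/6)² = 0.111
te_Task 8 = (6 + 4·11 + 22)/6 = 72/6 = 12; σ²_Task 8 = ((22−6)/6)² = 7.111
te_Task 9 = (5 + 4·11 + 17)/6 = 66/6 = 11; σ²_Task 9 = ((17−5)/6)² = 4.000

Forward pass:
ES_Task 1 = 0; EF_Task 1 = 13
ES_Task 2 = 13; EF_Task 2 = 13+7 = 20
ES_Task 3 = 13; EF_Task 3 = 13+8 = 21
ES_Task 4 = 13; EF_Task 4 = 13+13 = 26
ES_Task 5 = 13; EF_Task 5 = 13+4 = 17
ES_Task 6 = 20; EF_Task 6 = 20+9 = 29
ES_Task 7 = max(EF_Task 2=20, EF_Task 4=26) = 26; EF_Task 7 = 26+11 = 37
ES_Task 8 = max(EF_Task 2=20, EF_Task 4=26) = 26; EF_Task 8 = 26+12 = 38
ES_Task 9 = max(EF_Task 3=21, EF_Task 5=17, EF_Task 6=29, EF_Task 7=37, EF_Task 8=38) = 38; EF_Task 9 = 38+11 = 49
Expected project duration μ = 49 days. Critical path: Task 1 → Task 4 → Task 8 → Task 9.

Variance along critical path = 2.778 + 4.000 + 7.111 + 4.000 = 17.889; σ = √17.889 = 4.230 days.
Z = (54 − 49) / 4.230 = 1.182
P(T ≤ 54) = Φ(1.182) ≈ 0.881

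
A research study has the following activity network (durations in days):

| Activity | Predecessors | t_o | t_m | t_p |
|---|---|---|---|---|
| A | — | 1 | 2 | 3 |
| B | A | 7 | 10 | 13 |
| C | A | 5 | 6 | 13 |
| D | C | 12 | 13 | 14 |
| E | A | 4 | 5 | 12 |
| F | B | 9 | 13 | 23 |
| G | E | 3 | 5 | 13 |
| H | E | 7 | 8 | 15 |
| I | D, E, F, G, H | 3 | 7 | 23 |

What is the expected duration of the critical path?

te_A = (1 + 4·2 + 3)/6 = 12/6 = 2
te_B = (7 + 4·10 + 13)/6 = 60/6 = 10
te_C = (5 + 4·6 + 13)/6 = 42/6 = 7
te_D = (12 + 4·13 + 14)/6 = 78/6 = 13
te_E = (4 + 4·5 + 12)/6 = 36/6 = 6
te_F = (9 + 4·13 + 23)/6 = 84/6 = 14
te_G = (3 + 4·5 + 13)/6 = 36/6 = 6
te_H = (7 + 4·8 + 15)/6 = 54/6 = 9
te_I = (3 + 4·7 + 23)/6 = 54/6 = 9

Forward pass:
ES_A = 0; EF_A = 2
ES_B = 2; EF_B = 2+10 = 12
ES_C = 2; EF_C = 2+7 = 9
ES_D = 9; EF_D = 9+13 = 22
ES_E = 2; EF_E = 2+6 = 8
ES_F = 12; EF_F = 12+14 = 26
ES_G = 8; EF_G = 8+6 = 14
ES_H = 8; EF_H = 8+9 = 17
ES_I = max(EF_D=22, EF_E=8, EF_F=26, EF_G=14, EF_H=17) = 26; EF_I = 26+9 = 35
Expected project duration μ = 35 days. Critical path: A → B → F → I.

35 days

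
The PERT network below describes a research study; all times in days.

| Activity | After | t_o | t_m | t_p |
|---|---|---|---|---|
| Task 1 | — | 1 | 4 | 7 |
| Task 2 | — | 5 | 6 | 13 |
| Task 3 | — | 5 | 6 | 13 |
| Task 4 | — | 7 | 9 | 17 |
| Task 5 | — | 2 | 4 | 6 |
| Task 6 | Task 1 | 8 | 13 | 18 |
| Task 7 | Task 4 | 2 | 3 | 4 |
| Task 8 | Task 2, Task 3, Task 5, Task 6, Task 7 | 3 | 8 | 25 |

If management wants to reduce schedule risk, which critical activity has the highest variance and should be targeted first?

te_Task 1 = (1 + 4·4 + 7)/6 = 24/6 = 4; σ²_Task 1 = ((7−1)/6)² = 1.000
te_Task 2 = (5 + 4·6 + 13)/6 = 42/6 = 7; σ²_Task 2 = ((13−5)/6)² = 1.778
te_Task 3 = (5 + 4·6 + 13)/6 = 42/6 = 7; σ²_Task 3 = ((13−5)/6)² = 1.778
te_Task 4 = (7 + 4·9 + 17)/6 = 60/6 = 10; σ²_Task 4 = ((17−7)/6)² = 2.778
te_Task 5 = (2 + 4·4 + 6)/6 = 24/6 = 4; σ²_Task 5 = ((6−2)/6)² = 0.444
te_Task 6 = (8 + 4·13 + 18)/6 = 78/6 = 13; σ²_Task 6 = ((18−8)/6)² = 2.778
te_Task 7 = (2 + 4·3 + 4)/6 = 18/6 = 3; σ²_Task 7 = ((4−2)/6)² = 0.111
te_Task 8 = (3 + 4·8 + 25)/6 = 60/6 = 10; σ²_Task 8 = ((25−3)/6)² = 13.444

Forward pass:
ES_Task 1 = 0; EF_Task 1 = 4
ES_Task 2 = 0; EF_Task 2 = 7
ES_Task 3 = 0; EF_Task 3 = 7
ES_Task 4 = 0; EF_Task 4 = 10
ES_Task 5 = 0; EF_Task 5 = 4
ES_Task 6 = 4; EF_Task 6 = 4+13 = 17
ES_Task 7 = 10; EF_Task 7 = 10+3 = 13
ES_Task 8 = max(EF_Task 2=7, EF_Task 3=7, EF_Task 5=4, EF_Task 6=17, EF_Task 7=13) = 17; EF_Task 8 = 17+10 = 27
Expected project duration μ = 27 days. Critical path: Task 1 → Task 6 → Task 8.

Variances on critical path: σ²_Task 1=1.000, σ²_Task 6=2.778, σ²_Task 8=13.444.
Largest is σ²_Task 8 = 13.444.

Task 8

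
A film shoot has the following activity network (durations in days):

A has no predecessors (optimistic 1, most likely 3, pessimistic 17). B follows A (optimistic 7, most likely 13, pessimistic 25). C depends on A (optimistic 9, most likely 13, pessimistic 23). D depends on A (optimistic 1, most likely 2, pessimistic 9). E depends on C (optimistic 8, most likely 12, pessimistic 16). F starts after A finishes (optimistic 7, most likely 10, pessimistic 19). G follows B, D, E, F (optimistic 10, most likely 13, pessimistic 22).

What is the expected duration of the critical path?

45 days

te_A = (1 + 4·3 + 17)/6 = 30/6 = 5
te_B = (7 + 4·13 + 25)/6 = 84/6 = 14
te_C = (9 + 4·13 + 23)/6 = 84/6 = 14
te_D = (1 + 4·2 + 9)/6 = 18/6 = 3
te_E = (8 + 4·12 + 16)/6 = 72/6 = 12
te_F = (7 + 4·10 + 19)/6 = 66/6 = 11
te_G = (10 + 4·13 + 22)/6 = 84/6 = 14

Forward pass:
ES_A = 0; EF_A = 5
ES_B = 5; EF_B = 5+14 = 19
ES_C = 5; EF_C = 5+14 = 19
ES_D = 5; EF_D = 5+3 = 8
ES_E = 19; EF_E = 19+12 = 31
ES_F = 5; EF_F = 5+11 = 16
ES_G = max(EF_B=19, EF_D=8, EF_E=31, EF_F=16) = 31; EF_G = 31+14 = 45
Expected project duration μ = 45 days. Critical path: A → C → E → G.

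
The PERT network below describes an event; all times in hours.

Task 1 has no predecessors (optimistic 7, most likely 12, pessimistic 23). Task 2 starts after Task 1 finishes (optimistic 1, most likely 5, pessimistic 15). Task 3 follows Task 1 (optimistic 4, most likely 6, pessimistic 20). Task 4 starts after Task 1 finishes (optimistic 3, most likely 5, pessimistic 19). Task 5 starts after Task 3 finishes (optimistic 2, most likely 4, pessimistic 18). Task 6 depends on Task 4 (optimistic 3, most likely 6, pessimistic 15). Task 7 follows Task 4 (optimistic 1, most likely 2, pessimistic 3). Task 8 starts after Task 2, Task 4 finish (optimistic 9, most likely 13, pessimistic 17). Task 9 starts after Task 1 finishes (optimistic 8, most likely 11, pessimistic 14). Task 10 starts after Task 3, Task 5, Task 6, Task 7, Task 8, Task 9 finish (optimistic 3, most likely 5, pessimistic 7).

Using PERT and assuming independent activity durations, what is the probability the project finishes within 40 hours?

te_Task 1 = (7 + 4·12 + 23)/6 = 78/6 = 13; σ²_Task 1 = ((23−7)/6)² = 7.111
te_Task 2 = (1 + 4·5 + 15)/6 = 36/6 = 6; σ²_Task 2 = ((15−1)/6)² = 5.444
te_Task 3 = (4 + 4·6 + 20)/6 = 48/6 = 8; σ²_Task 3 = ((20−4)/6)² = 7.111
te_Task 4 = (3 + 4·5 + 19)/6 = 42/6 = 7; σ²_Task 4 = ((19−3)/6)² = 7.111
te_Task 5 = (2 + 4·4 + 18)/6 = 36/6 = 6; σ²_Task 5 = ((18−2)/6)² = 7.111
te_Task 6 = (3 + 4·6 + 15)/6 = 42/6 = 7; σ²_Task 6 = ((15−3)/6)² = 4.000
te_Task 7 = (1 + 4·2 + 3)/6 = 12/6 = 2; σ²_Task 7 = ((3−1)/6)² = 0.111
te_Task 8 = (9 + 4·13 + 17)/6 = 78/6 = 13; σ²_Task 8 = ((17−9)/6)² = 1.778
te_Task 9 = (8 + 4·11 + 14)/6 = 66/6 = 11; σ²_Task 9 = ((14−8)/6)² = 1.000
te_Task 10 = (3 + 4·5 + 7)/6 = 30/6 = 5; σ²_Task 10 = ((7−3)/6)² = 0.444

Forward pass:
ES_Task 1 = 0; EF_Task 1 = 13
ES_Task 2 = 13; EF_Task 2 = 13+6 = 19
ES_Task 3 = 13; EF_Task 3 = 13+8 = 21
ES_Task 4 = 13; EF_Task 4 = 13+7 = 20
ES_Task 5 = 21; EF_Task 5 = 21+6 = 27
ES_Task 6 = 20; EF_Task 6 = 20+7 = 27
ES_Task 7 = 20; EF_Task 7 = 20+2 = 22
ES_Task 8 = max(EF_Task 2=19, EF_Task 4=20) = 20; EF_Task 8 = 20+13 = 33
ES_Task 9 = 13; EF_Task 9 = 13+11 = 24
ES_Task 10 = max(EF_Task 3=21, EF_Task 5=27, EF_Task 6=27, EF_Task 7=22, EF_Task 8=33, EF_Task 9=24) = 33; EF_Task 10 = 33+5 = 38
Expected project duration μ = 38 hours. Critical path: Task 1 → Task 4 → Task 8 → Task 10.

Variance along critical path = 7.111 + 7.111 + 1.778 + 0.444 = 16.444; σ = √16.444 = 4.055 hours.
Z = (40 − 38) / 4.055 = 0.493
P(T ≤ 40) = Φ(0.493) ≈ 0.689

0.689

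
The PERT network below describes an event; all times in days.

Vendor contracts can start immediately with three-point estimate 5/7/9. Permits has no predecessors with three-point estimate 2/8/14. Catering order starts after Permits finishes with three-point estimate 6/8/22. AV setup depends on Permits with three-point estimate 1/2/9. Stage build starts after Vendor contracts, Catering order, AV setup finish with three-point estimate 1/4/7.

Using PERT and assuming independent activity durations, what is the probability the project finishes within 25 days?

te_Vendor contracts = (5 + 4·7 + 9)/6 = 42/6 = 7; σ²_Vendor contracts = ((9−5)/6)² = 0.444
te_Permits = (2 + 4·8 + 14)/6 = 48/6 = 8; σ²_Permits = ((14−2)/6)² = 4.000
te_Catering order = (6 + 4·8 + 22)/6 = 60/6 = 10; σ²_Catering order = ((22−6)/6)² = 7.111
te_AV setup = (1 + 4·2 + 9)/6 = 18/6 = 3; σ²_AV setup = ((9−1)/6)² = 1.778
te_Stage build = (1 + 4·4 + 7)/6 = 24/6 = 4; σ²_Stage build = ((7−1)/6)² = 1.000

Forward pass:
ES_Vendor contracts = 0; EF_Vendor contracts = 7
ES_Permits = 0; EF_Permits = 8
ES_Catering order = 8; EF_Catering order = 8+10 = 18
ES_AV setup = 8; EF_AV setup = 8+3 = 11
ES_Stage build = max(EF_Vendor contracts=7, EF_Catering order=18, EF_AV setup=11) = 18; EF_Stage build = 18+4 = 22
Expected project duration μ = 22 days. Critical path: Permits → Catering order → Stage build.

Variance along critical path = 4.000 + 7.111 + 1.000 = 12.111; σ = √12.111 = 3.480 days.
Z = (25 − 22) / 3.480 = 0.862
P(T ≤ 25) = Φ(0.862) ≈ 0.806

0.806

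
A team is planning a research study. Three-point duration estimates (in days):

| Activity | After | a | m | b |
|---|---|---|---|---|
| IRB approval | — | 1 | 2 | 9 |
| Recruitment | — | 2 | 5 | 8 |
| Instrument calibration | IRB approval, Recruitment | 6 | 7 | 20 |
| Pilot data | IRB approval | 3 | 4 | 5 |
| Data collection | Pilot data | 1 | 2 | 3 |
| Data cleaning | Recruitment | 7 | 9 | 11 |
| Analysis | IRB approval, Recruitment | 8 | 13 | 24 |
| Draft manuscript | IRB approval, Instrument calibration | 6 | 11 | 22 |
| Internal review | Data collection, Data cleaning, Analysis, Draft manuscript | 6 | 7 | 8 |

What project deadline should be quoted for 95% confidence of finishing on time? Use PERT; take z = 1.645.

te_IRB approval = (1 + 4·2 + 9)/6 = 18/6 = 3; σ²_IRB approval = ((9−1)/6)² = 1.778
te_Recruitment = (2 + 4·5 + 8)/6 = 30/6 = 5; σ²_Recruitment = ((8−2)/6)² = 1.000
te_Instrument calibration = (6 + 4·7 + 20)/6 = 54/6 = 9; σ²_Instrument calibration = ((20−6)/6)² = 5.444
te_Pilot data = (3 + 4·4 + 5)/6 = 24/6 = 4; σ²_Pilot data = ((5−3)/6)² = 0.111
te_Data collection = (1 + 4·2 + 3)/6 = 12/6 = 2; σ²_Data collection = ((3−1)/6)² = 0.111
te_Data cleaning = (7 + 4·9 + 11)/6 = 54/6 = 9; σ²_Data cleaning = ((11−7)/6)² = 0.444
te_Analysis = (8 + 4·13 + 24)/6 = 84/6 = 14; σ²_Analysis = ((24−8)/6)² = 7.111
te_Draft manuscript = (6 + 4·11 + 22)/6 = 72/6 = 12; σ²_Draft manuscript = ((22−6)/6)² = 7.111
te_Internal review = (6 + 4·7 + 8)/6 = 42/6 = 7; σ²_Internal review = ((8−6)/6)² = 0.111

Forward pass:
ES_IRB approval = 0; EF_IRB approval = 3
ES_Recruitment = 0; EF_Recruitment = 5
ES_Instrument calibration = max(EF_IRB approval=3, EF_Recruitment=5) = 5; EF_Instrument calibration = 5+9 = 14
ES_Pilot data = 3; EF_Pilot data = 3+4 = 7
ES_Data collection = 7; EF_Data collection = 7+2 = 9
ES_Data cleaning = 5; EF_Data cleaning = 5+9 = 14
ES_Analysis = max(EF_IRB approval=3, EF_Recruitment=5) = 5; EF_Analysis = 5+14 = 19
ES_Draft manuscript = max(EF_IRB approval=3, EF_Instrument calibration=14) = 14; EF_Draft manuscript = 14+12 = 26
ES_Internal review = max(EF_Data collection=9, EF_Data cleaning=14, EF_Analysis=19, EF_Draft manuscript=26) = 26; EF_Internal review = 26+7 = 33
Expected project duration μ = 33 days. Critical path: Recruitment → Instrument calibration → Draft manuscript → Internal review.

Variance along critical path = 1.000 + 5.444 + 7.111 + 0.111 = 13.667; σ = 3.697 days.
D = μ + z·σ = 33 + 1.645·3.697 = 39.1 days

39.1 days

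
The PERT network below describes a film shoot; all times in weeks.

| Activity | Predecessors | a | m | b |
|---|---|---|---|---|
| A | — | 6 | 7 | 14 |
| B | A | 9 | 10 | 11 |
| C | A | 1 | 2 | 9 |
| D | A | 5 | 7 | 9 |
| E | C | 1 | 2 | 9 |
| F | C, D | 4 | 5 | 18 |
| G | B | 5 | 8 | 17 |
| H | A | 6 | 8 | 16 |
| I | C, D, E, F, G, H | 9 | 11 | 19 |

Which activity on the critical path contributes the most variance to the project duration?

te_A = (6 + 4·7 + 14)/6 = 48/6 = 8; σ²_A = ((14−6)/6)² = 1.778
te_B = (9 + 4·10 + 11)/6 = 60/6 = 10; σ²_B = ((11−9)/6)² = 0.111
te_C = (1 + 4·2 + 9)/6 = 18/6 = 3; σ²_C = ((9−1)/6)² = 1.778
te_D = (5 + 4·7 + 9)/6 = 42/6 = 7; σ²_D = ((9−5)/6)² = 0.444
te_E = (1 + 4·2 + 9)/6 = 18/6 = 3; σ²_E = ((9−1)/6)² = 1.778
te_F = (4 + 4·5 + 18)/6 = 42/6 = 7; σ²_F = ((18−4)/6)² = 5.444
te_G = (5 + 4·8 + 17)/6 = 54/6 = 9; σ²_G = ((17−5)/6)² = 4.000
te_H = (6 + 4·8 + 16)/6 = 54/6 = 9; σ²_H = ((16−6)/6)² = 2.778
te_I = (9 + 4·11 + 19)/6 = 72/6 = 12; σ²_I = ((19−9)/6)² = 2.778

Forward pass:
ES_A = 0; EF_A = 8
ES_B = 8; EF_B = 8+10 = 18
ES_C = 8; EF_C = 8+3 = 11
ES_D = 8; EF_D = 8+7 = 15
ES_E = 11; EF_E = 11+3 = 14
ES_F = max(EF_C=11, EF_D=15) = 15; EF_F = 15+7 = 22
ES_G = 18; EF_G = 18+9 = 27
ES_H = 8; EF_H = 8+9 = 17
ES_I = max(EF_C=11, EF_D=15, EF_E=14, EF_F=22, EF_G=27, EF_H=17) = 27; EF_I = 27+12 = 39
Expected project duration μ = 39 weeks. Critical path: A → B → G → I.

Variances on critical path: σ²_A=1.778, σ²_B=0.111, σ²_G=4.000, σ²_I=2.778.
Largest is σ²_G = 4.000.

G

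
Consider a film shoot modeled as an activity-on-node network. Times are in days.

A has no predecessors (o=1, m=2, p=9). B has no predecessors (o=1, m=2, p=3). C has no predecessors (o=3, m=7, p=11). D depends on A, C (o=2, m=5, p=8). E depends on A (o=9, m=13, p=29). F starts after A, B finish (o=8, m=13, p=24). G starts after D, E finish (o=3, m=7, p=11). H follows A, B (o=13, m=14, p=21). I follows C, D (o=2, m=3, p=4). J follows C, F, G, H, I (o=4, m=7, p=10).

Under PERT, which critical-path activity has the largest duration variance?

E

te_A = (1 + 4·2 + 9)/6 = 18/6 = 3; σ²_A = ((9−1)/6)² = 1.778
te_B = (1 + 4·2 + 3)/6 = 12/6 = 2; σ²_B = ((3−1)/6)² = 0.111
te_C = (3 + 4·7 + 11)/6 = 42/6 = 7; σ²_C = ((11−3)/6)² = 1.778
te_D = (2 + 4·5 + 8)/6 = 30/6 = 5; σ²_D = ((8−2)/6)² = 1.000
te_E = (9 + 4·13 + 29)/6 = 90/6 = 15; σ²_E = ((29−9)/6)² = 11.111
te_F = (8 + 4·13 + 24)/6 = 84/6 = 14; σ²_F = ((24−8)/6)² = 7.111
te_G = (3 + 4·7 + 11)/6 = 42/6 = 7; σ²_G = ((11−3)/6)² = 1.778
te_H = (13 + 4·14 + 21)/6 = 90/6 = 15; σ²_H = ((21−13)/6)² = 1.778
te_I = (2 + 4·3 + 4)/6 = 18/6 = 3; σ²_I = ((4−2)/6)² = 0.111
te_J = (4 + 4·7 + 10)/6 = 42/6 = 7; σ²_J = ((10−4)/6)² = 1.000

Forward pass:
ES_A = 0; EF_A = 3
ES_B = 0; EF_B = 2
ES_C = 0; EF_C = 7
ES_D = max(EF_A=3, EF_C=7) = 7; EF_D = 7+5 = 12
ES_E = 3; EF_E = 3+15 = 18
ES_F = max(EF_A=3, EF_B=2) = 3; EF_F = 3+14 = 17
ES_G = max(EF_D=12, EF_E=18) = 18; EF_G = 18+7 = 25
ES_H = max(EF_A=3, EF_B=2) = 3; EF_H = 3+15 = 18
ES_I = max(EF_C=7, EF_D=12) = 12; EF_I = 12+3 = 15
ES_J = max(EF_C=7, EF_F=17, EF_G=25, EF_H=18, EF_I=15) = 25; EF_J = 25+7 = 32
Expected project duration μ = 32 days. Critical path: A → E → G → J.

Variances on critical path: σ²_A=1.778, σ²_E=11.111, σ²_G=1.778, σ²_J=1.000.
Largest is σ²_E = 11.111.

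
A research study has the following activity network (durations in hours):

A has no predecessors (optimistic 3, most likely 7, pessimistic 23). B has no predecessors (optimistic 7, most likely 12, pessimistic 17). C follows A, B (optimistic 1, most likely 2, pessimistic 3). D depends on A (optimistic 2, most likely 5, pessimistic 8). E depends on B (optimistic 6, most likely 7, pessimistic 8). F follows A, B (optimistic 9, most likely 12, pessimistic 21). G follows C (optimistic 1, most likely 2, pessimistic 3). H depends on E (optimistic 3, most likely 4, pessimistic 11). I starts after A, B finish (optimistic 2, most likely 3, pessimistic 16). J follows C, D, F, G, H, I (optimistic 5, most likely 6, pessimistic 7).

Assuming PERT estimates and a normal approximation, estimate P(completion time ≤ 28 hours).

te_A = (3 + 4·7 + 23)/6 = 54/6 = 9; σ²_A = ((23−3)/6)² = 11.111
te_B = (7 + 4·12 + 17)/6 = 72/6 = 12; σ²_B = ((17−7)/6)² = 2.778
te_C = (1 + 4·2 + 3)/6 = 12/6 = 2; σ²_C = ((3−1)/6)² = 0.111
te_D = (2 + 4·5 + 8)/6 = 30/6 = 5; σ²_D = ((8−2)/6)² = 1.000
te_E = (6 + 4·7 + 8)/6 = 42/6 = 7; σ²_E = ((8−6)/6)² = 0.111
te_F = (9 + 4·12 + 21)/6 = 78/6 = 13; σ²_F = ((21−9)/6)² = 4.000
te_G = (1 + 4·2 + 3)/6 = 12/6 = 2; σ²_G = ((3−1)/6)² = 0.111
te_H = (3 + 4·4 + 11)/6 = 30/6 = 5; σ²_H = ((11−3)/6)² = 1.778
te_I = (2 + 4·3 + 16)/6 = 30/6 = 5; σ²_I = ((16−2)/6)² = 5.444
te_J = (5 + 4·6 + 7)/6 = 36/6 = 6; σ²_J = ((7−5)/6)² = 0.111

Forward pass:
ES_A = 0; EF_A = 9
ES_B = 0; EF_B = 12
ES_C = max(EF_A=9, EF_B=12) = 12; EF_C = 12+2 = 14
ES_D = 9; EF_D = 9+5 = 14
ES_E = 12; EF_E = 12+7 = 19
ES_F = max(EF_A=9, EF_B=12) = 12; EF_F = 12+13 = 25
ES_G = 14; EF_G = 14+2 = 16
ES_H = 19; EF_H = 19+5 = 24
ES_I = max(EF_A=9, EF_B=12) = 12; EF_I = 12+5 = 17
ES_J = max(EF_C=14, EF_D=14, EF_F=25, EF_G=16, EF_H=24, EF_I=17) = 25; EF_J = 25+6 = 31
Expected project duration μ = 31 hours. Critical path: B → F → J.

Variance along critical path = 2.778 + 4.000 + 0.111 = 6.889; σ = √6.889 = 2.625 hours.
Z = (28 − 31) / 2.625 = -1.143
P(T ≤ 28) = Φ(-1.143) ≈ 0.127

0.127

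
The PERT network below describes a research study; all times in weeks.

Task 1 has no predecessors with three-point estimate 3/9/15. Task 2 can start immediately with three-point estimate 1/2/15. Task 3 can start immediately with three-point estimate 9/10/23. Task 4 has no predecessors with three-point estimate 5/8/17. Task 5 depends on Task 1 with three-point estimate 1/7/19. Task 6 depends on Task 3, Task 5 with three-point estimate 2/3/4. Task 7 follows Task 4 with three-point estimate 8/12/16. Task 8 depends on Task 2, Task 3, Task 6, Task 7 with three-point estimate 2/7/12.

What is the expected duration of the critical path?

28 weeks

te_Task 1 = (3 + 4·9 + 15)/6 = 54/6 = 9
te_Task 2 = (1 + 4·2 + 15)/6 = 24/6 = 4
te_Task 3 = (9 + 4·10 + 23)/6 = 72/6 = 12
te_Task 4 = (5 + 4·8 + 17)/6 = 54/6 = 9
te_Task 5 = (1 + 4·7 + 19)/6 = 48/6 = 8
te_Task 6 = (2 + 4·3 + 4)/6 = 18/6 = 3
te_Task 7 = (8 + 4·12 + 16)/6 = 72/6 = 12
te_Task 8 = (2 + 4·7 + 12)/6 = 42/6 = 7

Forward pass:
ES_Task 1 = 0; EF_Task 1 = 9
ES_Task 2 = 0; EF_Task 2 = 4
ES_Task 3 = 0; EF_Task 3 = 12
ES_Task 4 = 0; EF_Task 4 = 9
ES_Task 5 = 9; EF_Task 5 = 9+8 = 17
ES_Task 6 = max(EF_Task 3=12, EF_Task 5=17) = 17; EF_Task 6 = 17+3 = 20
ES_Task 7 = 9; EF_Task 7 = 9+12 = 21
ES_Task 8 = max(EF_Task 2=4, EF_Task 3=12, EF_Task 6=20, EF_Task 7=21) = 21; EF_Task 8 = 21+7 = 28
Expected project duration μ = 28 weeks. Critical path: Task 4 → Task 7 → Task 8.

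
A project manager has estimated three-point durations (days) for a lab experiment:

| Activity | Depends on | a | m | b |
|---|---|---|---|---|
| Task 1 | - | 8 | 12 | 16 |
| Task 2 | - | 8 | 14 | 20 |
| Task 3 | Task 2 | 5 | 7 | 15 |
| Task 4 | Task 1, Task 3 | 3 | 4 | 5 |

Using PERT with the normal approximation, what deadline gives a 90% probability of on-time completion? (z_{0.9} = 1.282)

29.4 days

te_Task 1 = (8 + 4·12 + 16)/6 = 72/6 = 12; σ²_Task 1 = ((16−8)/6)² = 1.778
te_Task 2 = (8 + 4·14 + 20)/6 = 84/6 = 14; σ²_Task 2 = ((20−8)/6)² = 4.000
te_Task 3 = (5 + 4·7 + 15)/6 = 48/6 = 8; σ²_Task 3 = ((15−5)/6)² = 2.778
te_Task 4 = (3 + 4·4 + 5)/6 = 24/6 = 4; σ²_Task 4 = ((5−3)/6)² = 0.111

Forward pass:
ES_Task 1 = 0; EF_Task 1 = 12
ES_Task 2 = 0; EF_Task 2 = 14
ES_Task 3 = 14; EF_Task 3 = 14+8 = 22
ES_Task 4 = max(EF_Task 1=12, EF_Task 3=22) = 22; EF_Task 4 = 22+4 = 26
Expected project duration μ = 26 days. Critical path: Task 2 → Task 3 → Task 4.

Variance along critical path = 4.000 + 2.778 + 0.111 = 6.889; σ = 2.625 days.
D = μ + z·σ = 26 + 1.282·2.625 = 29.4 days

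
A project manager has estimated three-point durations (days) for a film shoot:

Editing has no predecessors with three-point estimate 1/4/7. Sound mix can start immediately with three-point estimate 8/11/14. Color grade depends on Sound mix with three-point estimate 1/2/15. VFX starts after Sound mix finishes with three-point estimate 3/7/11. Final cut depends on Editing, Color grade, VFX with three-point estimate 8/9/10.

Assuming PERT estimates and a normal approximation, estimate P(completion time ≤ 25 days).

te_Editing = (1 + 4·4 + 7)/6 = 24/6 = 4; σ²_Editing = ((7−1)/6)² = 1.000
te_Sound mix = (8 + 4·11 + 14)/6 = 66/6 = 11; σ²_Sound mix = ((14−8)/6)² = 1.000
te_Color grade = (1 + 4·2 + 15)/6 = 24/6 = 4; σ²_Color grade = ((15−1)/6)² = 5.444
te_VFX = (3 + 4·7 + 11)/6 = 42/6 = 7; σ²_VFX = ((11−3)/6)² = 1.778
te_Final cut = (8 + 4·9 + 10)/6 = 54/6 = 9; σ²_Final cut = ((10−8)/6)² = 0.111

Forward pass:
ES_Editing = 0; EF_Editing = 4
ES_Sound mix = 0; EF_Sound mix = 11
ES_Color grade = 11; EF_Color grade = 11+4 = 15
ES_VFX = 11; EF_VFX = 11+7 = 18
ES_Final cut = max(EF_Editing=4, EF_Color grade=15, EF_VFX=18) = 18; EF_Final cut = 18+9 = 27
Expected project duration μ = 27 days. Critical path: Sound mix → VFX → Final cut.

Variance along critical path = 1.000 + 1.778 + 0.111 = 2.889; σ = √2.889 = 1.700 days.
Z = (25 − 27) / 1.700 = -1.177
P(T ≤ 25) = Φ(-1.177) ≈ 0.120

0.120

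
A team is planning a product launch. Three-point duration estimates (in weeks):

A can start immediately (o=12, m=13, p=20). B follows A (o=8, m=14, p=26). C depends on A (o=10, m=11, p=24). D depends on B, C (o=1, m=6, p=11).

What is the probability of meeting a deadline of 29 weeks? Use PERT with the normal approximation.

0.052

te_A = (12 + 4·13 + 20)/6 = 84/6 = 14; σ²_A = ((20−12)/6)² = 1.778
te_B = (8 + 4·14 + 26)/6 = 90/6 = 15; σ²_B = ((26−8)/6)² = 9.000
te_C = (10 + 4·11 + 24)/6 = 78/6 = 13; σ²_C = ((24−10)/6)² = 5.444
te_D = (1 + 4·6 + 11)/6 = 36/6 = 6; σ²_D = ((11−1)/6)² = 2.778

Forward pass:
ES_A = 0; EF_A = 14
ES_B = 14; EF_B = 14+15 = 29
ES_C = 14; EF_C = 14+13 = 27
ES_D = max(EF_B=29, EF_C=27) = 29; EF_D = 29+6 = 35
Expected project duration μ = 35 weeks. Critical path: A → B → D.

Variance along critical path = 1.778 + 9.000 + 2.778 = 13.556; σ = √13.556 = 3.682 weeks.
Z = (29 − 35) / 3.682 = -1.630
P(T ≤ 29) = Φ(-1.630) ≈ 0.052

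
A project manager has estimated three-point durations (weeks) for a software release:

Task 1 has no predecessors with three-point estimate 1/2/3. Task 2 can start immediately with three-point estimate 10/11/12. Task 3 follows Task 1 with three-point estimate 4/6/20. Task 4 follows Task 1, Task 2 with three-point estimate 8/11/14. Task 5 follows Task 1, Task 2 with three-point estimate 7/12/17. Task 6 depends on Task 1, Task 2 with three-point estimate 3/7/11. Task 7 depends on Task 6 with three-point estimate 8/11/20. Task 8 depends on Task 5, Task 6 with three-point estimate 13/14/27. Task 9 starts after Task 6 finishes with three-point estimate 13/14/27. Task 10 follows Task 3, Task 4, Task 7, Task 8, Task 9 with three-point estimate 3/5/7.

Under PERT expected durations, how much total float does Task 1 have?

te_Task 1 = (1 + 4·2 + 3)/6 = 12/6 = 2
te_Task 2 = (10 + 4·11 + 12)/6 = 66/6 = 11
te_Task 3 = (4 + 4·6 + 20)/6 = 48/6 = 8
te_Task 4 = (8 + 4·11 + 14)/6 = 66/6 = 11
te_Task 5 = (7 + 4·12 + 17)/6 = 72/6 = 12
te_Task 6 = (3 + 4·7 + 11)/6 = 42/6 = 7
te_Task 7 = (8 + 4·11 + 20)/6 = 72/6 = 12
te_Task 8 = (13 + 4·14 + 27)/6 = 96/6 = 16
te_Task 9 = (13 + 4·14 + 27)/6 = 96/6 = 16
te_Task 10 = (3 + 4·5 + 7)/6 = 30/6 = 5

Forward pass:
ES_Task 1 = 0; EF_Task 1 = 2
ES_Task 2 = 0; EF_Task 2 = 11
ES_Task 3 = 2; EF_Task 3 = 2+8 = 10
ES_Task 4 = max(EF_Task 1=2, EF_Task 2=11) = 11; EF_Task 4 = 11+11 = 22
ES_Task 5 = max(EF_Task 1=2, EF_Task 2=11) = 11; EF_Task 5 = 11+12 = 23
ES_Task 6 = max(EF_Task 1=2, EF_Task 2=11) = 11; EF_Task 6 = 11+7 = 18
ES_Task 7 = 18; EF_Task 7 = 18+12 = 30
ES_Task 8 = max(EF_Task 5=23, EF_Task 6=18) = 23; EF_Task 8 = 23+16 = 39
ES_Task 9 = 18; EF_Task 9 = 18+16 = 34
ES_Task 10 = max(EF_Task 3=10, EF_Task 4=22, EF_Task 7=30, EF_Task 8=39, EF_Task 9=34) = 39; EF_Task 10 = 39+5 = 44
Expected project duration μ = 44 weeks. Critical path: Task 2 → Task 5 → Task 8 → Task 10.

Backward pass:
LF_Task 10 = 44; LS_Task 10 = 44−5 = 39
LF_Task 9 = LS_Task 10 = 39; LS_Task 9 = 39−16 = 23
LF_Task 8 = LS_Task 10 = 39; LS_Task 8 = 39−16 = 23
LF_Task 7 = LS_Task 10 = 39; LS_Task 7 = 39−12 = 27
LF_Task 6 = min(LS_Task 7=27, LS_Task 8=23, LS_Task 9=23) = 23; LS_Task 6 = 23−7 = 16
LF_Task 5 = LS_Task 8 = 23; LS_Task 5 = 23−12 = 11
LF_Task 4 = LS_Task 10 = 39; LS_Task 4 = 39−11 = 28
LF_Task 3 = LS_Task 10 = 39; LS_Task 3 = 39−8 = 31
LF_Task 2 = min(LS_Task 4=28, LS_Task 5=11, LS_Task 6=16) = 11; LS_Task 2 = 11−11 = 0
LF_Task 1 = min(LS_Task 3=31, LS_Task 4=28, LS_Task 5=11, LS_Task 6=16) = 11; LS_Task 1 = 11−2 = 9
Slack_Task 1 = LS_Task 1 − ES_Task 1 = 9 − 0 = 9

9 weeks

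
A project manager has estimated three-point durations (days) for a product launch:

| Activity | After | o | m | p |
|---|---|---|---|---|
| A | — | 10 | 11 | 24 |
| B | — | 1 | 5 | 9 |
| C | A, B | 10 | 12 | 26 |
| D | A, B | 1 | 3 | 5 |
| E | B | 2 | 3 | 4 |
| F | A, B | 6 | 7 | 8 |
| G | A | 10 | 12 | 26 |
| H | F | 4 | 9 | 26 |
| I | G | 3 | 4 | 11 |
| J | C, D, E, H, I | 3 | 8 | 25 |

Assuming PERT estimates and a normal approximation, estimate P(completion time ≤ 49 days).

0.908

te_A = (10 + 4·11 + 24)/6 = 78/6 = 13; σ²_A = ((24−10)/6)² = 5.444
te_B = (1 + 4·5 + 9)/6 = 30/6 = 5; σ²_B = ((9−1)/6)² = 1.778
te_C = (10 + 4·12 + 26)/6 = 84/6 = 14; σ²_C = ((26−10)/6)² = 7.111
te_D = (1 + 4·3 + 5)/6 = 18/6 = 3; σ²_D = ((5−1)/6)² = 0.444
te_E = (2 + 4·3 + 4)/6 = 18/6 = 3; σ²_E = ((4−2)/6)² = 0.111
te_F = (6 + 4·7 + 8)/6 = 42/6 = 7; σ²_F = ((8−6)/6)² = 0.111
te_G = (10 + 4·12 + 26)/6 = 84/6 = 14; σ²_G = ((26−10)/6)² = 7.111
te_H = (4 + 4·9 + 26)/6 = 66/6 = 11; σ²_H = ((26−4)/6)² = 13.444
te_I = (3 + 4·4 + 11)/6 = 30/6 = 5; σ²_I = ((11−3)/6)² = 1.778
te_J = (3 + 4·8 + 25)/6 = 60/6 = 10; σ²_J = ((25−3)/6)² = 13.444

Forward pass:
ES_A = 0; EF_A = 13
ES_B = 0; EF_B = 5
ES_C = max(EF_A=13, EF_B=5) = 13; EF_C = 13+14 = 27
ES_D = max(EF_A=13, EF_B=5) = 13; EF_D = 13+3 = 16
ES_E = 5; EF_E = 5+3 = 8
ES_F = max(EF_A=13, EF_B=5) = 13; EF_F = 13+7 = 20
ES_G = 13; EF_G = 13+14 = 27
ES_H = 20; EF_H = 20+11 = 31
ES_I = 27; EF_I = 27+5 = 32
ES_J = max(EF_C=27, EF_D=16, EF_E=8, EF_H=31, EF_I=32) = 32; EF_J = 32+10 = 42
Expected project duration μ = 42 days. Critical path: A → G → I → J.

Variance along critical path = 5.444 + 7.111 + 1.778 + 13.444 = 27.778; σ = √27.778 = 5.270 days.
Z = (49 − 42) / 5.270 = 1.328
P(T ≤ 49) = Φ(1.328) ≈ 0.908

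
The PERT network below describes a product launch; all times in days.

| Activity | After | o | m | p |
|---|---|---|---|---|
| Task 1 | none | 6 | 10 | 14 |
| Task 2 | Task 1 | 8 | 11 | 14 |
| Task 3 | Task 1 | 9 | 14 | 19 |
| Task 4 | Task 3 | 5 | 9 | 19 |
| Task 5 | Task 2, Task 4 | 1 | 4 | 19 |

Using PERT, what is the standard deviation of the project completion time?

te_Task 1 = (6 + 4·10 + 14)/6 = 60/6 = 10; σ²_Task 1 = ((14−6)/6)² = 1.778
te_Task 2 = (8 + 4·11 + 14)/6 = 66/6 = 11; σ²_Task 2 = ((14−8)/6)² = 1.000
te_Task 3 = (9 + 4·14 + 19)/6 = 84/6 = 14; σ²_Task 3 = ((19−9)/6)² = 2.778
te_Task 4 = (5 + 4·9 + 19)/6 = 60/6 = 10; σ²_Task 4 = ((19−5)/6)² = 5.444
te_Task 5 = (1 + 4·4 + 19)/6 = 36/6 = 6; σ²_Task 5 = ((19−1)/6)² = 9.000

Forward pass:
ES_Task 1 = 0; EF_Task 1 = 10
ES_Task 2 = 10; EF_Task 2 = 10+11 = 21
ES_Task 3 = 10; EF_Task 3 = 10+14 = 24
ES_Task 4 = 24; EF_Task 4 = 24+10 = 34
ES_Task 5 = max(EF_Task 2=21, EF_Task 4=34) = 34; EF_Task 5 = 34+6 = 40
Expected project duration μ = 40 days. Critical path: Task 1 → Task 3 → Task 4 → Task 5.

Variance along critical path = 1.778 + 2.778 + 5.444 + 9.000 = 19.000
σ = √19.000 = 4.359 days

4.36 days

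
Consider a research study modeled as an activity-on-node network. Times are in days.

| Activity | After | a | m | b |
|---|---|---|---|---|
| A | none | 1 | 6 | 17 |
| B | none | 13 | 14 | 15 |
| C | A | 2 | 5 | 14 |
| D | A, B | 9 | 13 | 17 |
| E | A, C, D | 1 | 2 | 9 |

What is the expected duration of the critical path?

30 days

te_A = (1 + 4·6 + 17)/6 = 42/6 = 7
te_B = (13 + 4·14 + 15)/6 = 84/6 = 14
te_C = (2 + 4·5 + 14)/6 = 36/6 = 6
te_D = (9 + 4·13 + 17)/6 = 78/6 = 13
te_E = (1 + 4·2 + 9)/6 = 18/6 = 3

Forward pass:
ES_A = 0; EF_A = 7
ES_B = 0; EF_B = 14
ES_C = 7; EF_C = 7+6 = 13
ES_D = max(EF_A=7, EF_B=14) = 14; EF_D = 14+13 = 27
ES_E = max(EF_A=7, EF_C=13, EF_D=27) = 27; EF_E = 27+3 = 30
Expected project duration μ = 30 days. Critical path: B → D → E.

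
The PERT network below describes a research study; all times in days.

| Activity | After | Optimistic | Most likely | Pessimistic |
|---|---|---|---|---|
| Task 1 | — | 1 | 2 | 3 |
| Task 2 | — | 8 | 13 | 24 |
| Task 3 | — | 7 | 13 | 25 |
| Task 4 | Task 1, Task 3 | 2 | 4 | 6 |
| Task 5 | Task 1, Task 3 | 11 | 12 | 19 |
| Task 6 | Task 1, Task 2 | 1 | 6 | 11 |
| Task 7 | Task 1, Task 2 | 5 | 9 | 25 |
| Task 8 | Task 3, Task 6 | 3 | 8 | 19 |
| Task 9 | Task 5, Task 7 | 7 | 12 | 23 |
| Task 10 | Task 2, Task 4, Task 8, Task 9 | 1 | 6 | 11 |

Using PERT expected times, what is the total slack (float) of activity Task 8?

te_Task 1 = (1 + 4·2 + 3)/6 = 12/6 = 2
te_Task 2 = (8 + 4·13 + 24)/6 = 84/6 = 14
te_Task 3 = (7 + 4·13 + 25)/6 = 84/6 = 14
te_Task 4 = (2 + 4·4 + 6)/6 = 24/6 = 4
te_Task 5 = (11 + 4·12 + 19)/6 = 78/6 = 13
te_Task 6 = (1 + 4·6 + 11)/6 = 36/6 = 6
te_Task 7 = (5 + 4·9 + 25)/6 = 66/6 = 11
te_Task 8 = (3 + 4·8 + 19)/6 = 54/6 = 9
te_Task 9 = (7 + 4·12 + 23)/6 = 78/6 = 13
te_Task 10 = (1 + 4·6 + 11)/6 = 36/6 = 6

Forward pass:
ES_Task 1 = 0; EF_Task 1 = 2
ES_Task 2 = 0; EF_Task 2 = 14
ES_Task 3 = 0; EF_Task 3 = 14
ES_Task 4 = max(EF_Task 1=2, EF_Task 3=14) = 14; EF_Task 4 = 14+4 = 18
ES_Task 5 = max(EF_Task 1=2, EF_Task 3=14) = 14; EF_Task 5 = 14+13 = 27
ES_Task 6 = max(EF_Task 1=2, EF_Task 2=14) = 14; EF_Task 6 = 14+6 = 20
ES_Task 7 = max(EF_Task 1=2, EF_Task 2=14) = 14; EF_Task 7 = 14+11 = 25
ES_Task 8 = max(EF_Task 3=14, EF_Task 6=20) = 20; EF_Task 8 = 20+9 = 29
ES_Task 9 = max(EF_Task 5=27, EF_Task 7=25) = 27; EF_Task 9 = 27+13 = 40
ES_Task 10 = max(EF_Task 2=14, EF_Task 4=18, EF_Task 8=29, EF_Task 9=40) = 40; EF_Task 10 = 40+6 = 46
Expected project duration μ = 46 days. Critical path: Task 3 → Task 5 → Task 9 → Task 10.

Backward pass:
LF_Task 10 = 46; LS_Task 10 = 46−6 = 40
LF_Task 9 = LS_Task 10 = 40; LS_Task 9 = 40−13 = 27
LF_Task 8 = LS_Task 10 = 40; LS_Task 8 = 40−9 = 31
LF_Task 7 = LS_Task 9 = 27; LS_Task 7 = 27−11 = 16
LF_Task 6 = LS_Task 8 = 31; LS_Task 6 = 31−6 = 25
LF_Task 5 = LS_Task 9 = 27; LS_Task 5 = 27−13 = 14
LF_Task 4 = LS_Task 10 = 40; LS_Task 4 = 40−4 = 36
LF_Task 3 = min(LS_Task 4=36, LS_Task 5=14, LS_Task 8=31) = 14; LS_Task 3 = 14−14 = 0
LF_Task 2 = min(LS_Task 6=25, LS_Task 7=16, LS_Task 10=40) = 16; LS_Task 2 = 16−14 = 2
LF_Task 1 = min(LS_Task 4=36, LS_Task 5=14, LS_Task 6=25, LS_Task 7=16) = 14; LS_Task 1 = 14−2 = 12
Slack_Task 8 = LS_Task 8 − ES_Task 8 = 31 − 20 = 11

11 days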